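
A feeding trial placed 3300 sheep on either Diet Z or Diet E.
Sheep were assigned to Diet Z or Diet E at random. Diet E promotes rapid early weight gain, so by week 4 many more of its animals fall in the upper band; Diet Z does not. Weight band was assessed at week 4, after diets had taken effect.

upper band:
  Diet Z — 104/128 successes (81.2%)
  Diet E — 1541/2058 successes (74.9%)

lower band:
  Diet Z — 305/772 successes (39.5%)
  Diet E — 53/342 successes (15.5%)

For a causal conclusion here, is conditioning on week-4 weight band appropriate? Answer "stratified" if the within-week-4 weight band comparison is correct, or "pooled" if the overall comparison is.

pooled

Stratifying would compare diets among sheep the diets themselves sorted into week-4 weight band groups — a form of selection on an intermediate. The unconditioned pooled rates give the total causal effect.
Pooled: Diet Z 45.4% vs Diet E 66.4%; Diet E is higher overall.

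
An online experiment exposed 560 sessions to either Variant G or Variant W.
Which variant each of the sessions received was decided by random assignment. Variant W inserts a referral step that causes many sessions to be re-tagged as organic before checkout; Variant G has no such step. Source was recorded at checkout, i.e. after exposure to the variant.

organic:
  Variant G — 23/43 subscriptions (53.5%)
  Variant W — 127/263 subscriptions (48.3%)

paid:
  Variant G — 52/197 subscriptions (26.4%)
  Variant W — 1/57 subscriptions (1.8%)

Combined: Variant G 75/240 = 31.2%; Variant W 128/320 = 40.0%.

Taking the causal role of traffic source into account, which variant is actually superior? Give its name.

The distribution of traffic source is itself part of what the variant does — it is an intermediate outcome. Holding it fixed would remove that part of the effect; the total effect is the pooled difference.
Pooled: Variant G 31.2% vs Variant W 40.0%; Variant W is higher overall.

Variant W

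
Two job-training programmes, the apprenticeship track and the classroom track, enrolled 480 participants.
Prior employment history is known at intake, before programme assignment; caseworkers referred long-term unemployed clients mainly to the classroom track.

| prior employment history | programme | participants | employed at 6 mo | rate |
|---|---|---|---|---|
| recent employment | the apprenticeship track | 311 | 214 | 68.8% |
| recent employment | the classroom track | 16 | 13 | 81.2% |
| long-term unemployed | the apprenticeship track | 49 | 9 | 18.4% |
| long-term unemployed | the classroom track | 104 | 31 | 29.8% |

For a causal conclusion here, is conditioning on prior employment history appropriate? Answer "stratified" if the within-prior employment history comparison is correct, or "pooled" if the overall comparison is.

Nothing the programme does changes prior employment history; the imbalance is an allocation artefact. With prior employment history also predicting the outcome, the pooled figure is confounded, and the within-stratum comparison is the causal one.
Within each level — recent employment: 68.8% vs 81.2%; long-term unemployed: 18.4% vs 29.8% — the classroom track is higher every time.

stratified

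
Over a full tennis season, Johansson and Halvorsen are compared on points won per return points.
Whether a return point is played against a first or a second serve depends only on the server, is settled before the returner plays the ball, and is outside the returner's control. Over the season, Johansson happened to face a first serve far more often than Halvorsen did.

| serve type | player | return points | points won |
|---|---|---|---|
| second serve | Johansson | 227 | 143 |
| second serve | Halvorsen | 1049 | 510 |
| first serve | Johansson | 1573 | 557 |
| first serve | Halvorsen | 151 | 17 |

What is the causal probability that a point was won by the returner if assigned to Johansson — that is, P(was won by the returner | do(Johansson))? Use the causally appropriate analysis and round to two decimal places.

Nothing the player does changes serve type; the imbalance is an allocation artefact. With serve type also predicting the outcome, the pooled figure is confounded, and the within-stratum comparison is the causal one.
Standardising Johansson to the population serve type mix: 0.425·143/227 + 0.575·557/1573 = 0.471.

0.47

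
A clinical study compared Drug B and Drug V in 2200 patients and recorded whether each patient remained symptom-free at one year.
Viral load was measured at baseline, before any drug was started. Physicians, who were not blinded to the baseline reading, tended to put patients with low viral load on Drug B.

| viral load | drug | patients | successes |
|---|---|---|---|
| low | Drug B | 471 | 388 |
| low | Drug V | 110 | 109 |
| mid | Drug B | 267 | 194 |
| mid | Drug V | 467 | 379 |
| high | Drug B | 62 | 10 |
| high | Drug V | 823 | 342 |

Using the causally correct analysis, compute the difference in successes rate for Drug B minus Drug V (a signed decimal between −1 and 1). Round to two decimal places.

-0.17

Viral load differs across drugs for reasons unrelated to any effect of the drug itself, and it separately predicts the outcome — a classic confounder. We must compare within viral load levels.
Adjusting over the population distribution of viral load: 0.264·(0.824−0.991) + 0.334·(0.727−0.812) + 0.402·(0.161−0.416) = -0.175.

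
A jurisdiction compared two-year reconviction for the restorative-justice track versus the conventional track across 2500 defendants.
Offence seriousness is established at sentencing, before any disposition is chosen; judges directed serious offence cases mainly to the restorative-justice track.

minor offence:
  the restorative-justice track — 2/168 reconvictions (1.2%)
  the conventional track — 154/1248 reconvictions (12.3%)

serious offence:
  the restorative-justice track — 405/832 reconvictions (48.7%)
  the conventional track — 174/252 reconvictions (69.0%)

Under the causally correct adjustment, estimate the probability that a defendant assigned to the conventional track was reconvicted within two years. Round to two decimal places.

0.37

Here offence seriousness is a common cause — it drives both which disposition a case falls under and the outcome. The crude comparison mixes populations; the stratum-specific rates are the causally relevant ones.
Standardising the conventional track to the population offence seriousness mix: 0.566·154/1248 + 0.434·174/252 = 0.369.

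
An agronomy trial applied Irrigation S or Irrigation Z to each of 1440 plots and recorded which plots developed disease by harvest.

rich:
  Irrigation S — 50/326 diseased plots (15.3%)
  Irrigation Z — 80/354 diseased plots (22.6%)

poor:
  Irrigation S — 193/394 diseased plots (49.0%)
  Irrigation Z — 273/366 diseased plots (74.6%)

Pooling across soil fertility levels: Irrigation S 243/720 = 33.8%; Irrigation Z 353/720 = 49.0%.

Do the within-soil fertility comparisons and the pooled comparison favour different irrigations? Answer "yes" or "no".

no

Within each soil fertility level (rich 15.3% vs 22.6%; poor 49.0% vs 74.6%), Irrigation S has the lower rate every time. Pooled: 33.8% vs 49.0% — Irrigation S has the lower rate overall. They agree.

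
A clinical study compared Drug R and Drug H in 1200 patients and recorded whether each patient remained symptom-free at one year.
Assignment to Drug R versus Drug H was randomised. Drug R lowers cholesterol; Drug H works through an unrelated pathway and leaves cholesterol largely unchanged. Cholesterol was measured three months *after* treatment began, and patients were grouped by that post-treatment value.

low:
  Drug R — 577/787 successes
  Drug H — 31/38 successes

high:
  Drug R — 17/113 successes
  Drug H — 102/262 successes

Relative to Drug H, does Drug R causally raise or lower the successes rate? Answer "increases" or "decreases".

increases

Drug H is higher inside every cholesterol stratum but Drug R is higher in aggregate. Whether to stratify depends on how cholesterol relates to the drug.
Stratifying would compare drugs among patients the drugs themselves sorted into cholesterol groups — a form of selection on an intermediate. The unconditioned pooled rates give the total causal effect.
Pooled: Drug R 66.0% vs Drug H 44.3%; Drug R is higher overall.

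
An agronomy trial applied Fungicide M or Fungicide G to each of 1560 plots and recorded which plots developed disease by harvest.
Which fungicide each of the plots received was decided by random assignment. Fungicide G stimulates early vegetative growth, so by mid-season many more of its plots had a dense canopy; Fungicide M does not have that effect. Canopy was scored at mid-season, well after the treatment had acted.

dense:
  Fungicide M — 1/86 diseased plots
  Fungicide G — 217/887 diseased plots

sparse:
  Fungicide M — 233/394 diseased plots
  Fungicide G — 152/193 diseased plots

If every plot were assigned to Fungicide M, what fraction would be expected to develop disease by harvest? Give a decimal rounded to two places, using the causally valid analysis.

Because the fungicide influences mid-season canopy, mid-season canopy is a post-treatment mediator, not a confounder. Stratifying on it would bias the estimate; the causal effect is the crude pooled difference.
So P(outcome | do(Fungicide M)) is just the pooled rate for Fungicide M: 234/480 = 0.487.

0.49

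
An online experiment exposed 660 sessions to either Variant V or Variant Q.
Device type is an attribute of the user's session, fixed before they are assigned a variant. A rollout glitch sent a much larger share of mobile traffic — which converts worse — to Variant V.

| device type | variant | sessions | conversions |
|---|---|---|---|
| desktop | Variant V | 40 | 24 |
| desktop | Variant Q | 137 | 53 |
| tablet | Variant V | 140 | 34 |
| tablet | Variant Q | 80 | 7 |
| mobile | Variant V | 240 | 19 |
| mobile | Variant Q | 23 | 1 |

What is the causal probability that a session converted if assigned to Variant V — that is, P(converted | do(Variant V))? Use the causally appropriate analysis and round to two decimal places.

0.27

The stratified and pooled comparisons disagree (Variant V wins within each device type; Variant Q wins overall), so the answer turns on the causal role of device type.
Since device type is a pre-existing factor (not a product of the variant) and it affects the outcome on its own, it is a confounder. The stratified rates, not the pooled rate, identify the causal effect.
Standardising Variant V to the population device type mix: 0.268·24/40 + 0.333·34/140 + 0.398·19/240 = 0.273.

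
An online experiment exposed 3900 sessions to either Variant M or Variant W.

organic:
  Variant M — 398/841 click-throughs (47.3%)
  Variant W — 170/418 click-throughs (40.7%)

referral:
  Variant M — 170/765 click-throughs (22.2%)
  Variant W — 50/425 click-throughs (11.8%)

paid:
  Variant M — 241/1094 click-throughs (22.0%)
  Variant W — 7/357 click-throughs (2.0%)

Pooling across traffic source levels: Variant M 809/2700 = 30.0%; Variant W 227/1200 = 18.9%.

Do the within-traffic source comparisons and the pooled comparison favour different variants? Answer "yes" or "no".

Within each traffic source level (organic 47.3% vs 40.7%; referral 22.2% vs 11.8%; paid 22.0% vs 2.0%), Variant M has the higher rate every time. Pooled: 30.0% vs 18.9% — Variant M has the higher rate overall. They agree.

no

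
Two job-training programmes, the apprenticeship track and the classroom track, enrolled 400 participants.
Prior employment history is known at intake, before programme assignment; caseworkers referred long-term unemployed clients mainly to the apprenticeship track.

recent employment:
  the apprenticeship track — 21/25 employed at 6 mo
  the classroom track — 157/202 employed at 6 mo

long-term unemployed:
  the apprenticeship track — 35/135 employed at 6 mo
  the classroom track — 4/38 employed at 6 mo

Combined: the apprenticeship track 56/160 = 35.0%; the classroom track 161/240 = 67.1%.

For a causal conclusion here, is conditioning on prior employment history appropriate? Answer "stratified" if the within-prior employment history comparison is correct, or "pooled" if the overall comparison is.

Since prior employment history is a pre-existing factor (not a product of the programme) and it affects the outcome on its own, it is a confounder. The stratified rates, not the pooled rate, identify the causal effect.
Within each level — recent employment: 84.0% vs 77.7%; long-term unemployed: 25.9% vs 10.5% — the apprenticeship track is higher every time.

stratified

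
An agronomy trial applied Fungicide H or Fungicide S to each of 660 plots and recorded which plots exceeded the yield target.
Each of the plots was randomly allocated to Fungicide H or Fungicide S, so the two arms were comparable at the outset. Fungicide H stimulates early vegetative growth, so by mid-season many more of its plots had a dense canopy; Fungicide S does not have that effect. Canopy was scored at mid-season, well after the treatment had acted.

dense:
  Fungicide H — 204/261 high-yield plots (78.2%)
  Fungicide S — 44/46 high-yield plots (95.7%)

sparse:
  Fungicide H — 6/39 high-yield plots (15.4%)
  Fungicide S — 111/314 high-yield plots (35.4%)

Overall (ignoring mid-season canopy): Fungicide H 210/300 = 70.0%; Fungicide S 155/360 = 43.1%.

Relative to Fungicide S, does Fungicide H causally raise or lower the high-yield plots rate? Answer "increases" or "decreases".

increases

Within every mid-season canopy level Fungicide S has the higher rate, yet pooled Fungicide H does — Simpson's reversal.
Stratifying would compare fungicides among plots the fungicides themselves sorted into mid-season canopy groups — a form of selection on an intermediate. The unconditioned pooled rates give the total causal effect.
Pooled: Fungicide H 70.0% vs Fungicide S 43.1%; Fungicide H is higher overall.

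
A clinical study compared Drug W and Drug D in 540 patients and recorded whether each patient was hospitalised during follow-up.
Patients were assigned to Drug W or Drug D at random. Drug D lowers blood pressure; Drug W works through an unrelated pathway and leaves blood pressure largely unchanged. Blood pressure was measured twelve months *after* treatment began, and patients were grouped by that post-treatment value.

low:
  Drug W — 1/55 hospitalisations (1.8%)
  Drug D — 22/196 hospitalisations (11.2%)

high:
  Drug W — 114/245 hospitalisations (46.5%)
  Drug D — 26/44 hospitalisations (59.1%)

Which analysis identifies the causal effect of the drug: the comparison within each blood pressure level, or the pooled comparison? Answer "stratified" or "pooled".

The stratified and pooled comparisons disagree (Drug W wins within each blood pressure; Drug D wins overall), so the answer turns on the causal role of blood pressure.
Stratifying would compare drugs among patients the drugs themselves sorted into blood pressure groups — a form of selection on an intermediate. The unconditioned pooled rates give the total causal effect.
Pooled: Drug W 38.3% vs Drug D 20.0%; Drug D is lower overall.

pooled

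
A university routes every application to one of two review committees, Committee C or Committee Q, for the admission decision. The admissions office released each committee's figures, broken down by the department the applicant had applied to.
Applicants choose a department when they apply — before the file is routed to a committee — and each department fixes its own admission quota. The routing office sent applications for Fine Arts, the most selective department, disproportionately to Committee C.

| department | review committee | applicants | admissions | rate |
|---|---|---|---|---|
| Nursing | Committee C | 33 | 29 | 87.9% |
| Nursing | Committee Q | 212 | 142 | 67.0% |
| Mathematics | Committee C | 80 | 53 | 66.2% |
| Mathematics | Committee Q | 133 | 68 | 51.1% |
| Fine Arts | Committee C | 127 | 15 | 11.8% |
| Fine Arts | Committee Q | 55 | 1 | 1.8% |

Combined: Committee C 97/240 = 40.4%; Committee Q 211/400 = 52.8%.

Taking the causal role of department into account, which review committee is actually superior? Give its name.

Committee C

Here department is a common cause — it drives both which review committee a case falls under and the outcome. The crude comparison mixes populations; the stratum-specific rates are the causally relevant ones.
Within each level — Nursing: 87.9% vs 67.0%; Mathematics: 66.2% vs 51.1%; Fine Arts: 11.8% vs 1.8% — Committee C is higher every time.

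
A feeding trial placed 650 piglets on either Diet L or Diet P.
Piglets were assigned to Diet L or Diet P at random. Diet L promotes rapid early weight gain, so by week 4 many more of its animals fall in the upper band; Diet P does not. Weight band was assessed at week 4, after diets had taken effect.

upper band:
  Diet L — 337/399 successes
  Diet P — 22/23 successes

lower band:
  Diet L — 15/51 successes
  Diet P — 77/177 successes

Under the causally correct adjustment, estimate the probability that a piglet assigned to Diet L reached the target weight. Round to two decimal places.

0.78

Because the diet influences week-4 weight band, week-4 weight band is a post-treatment mediator, not a confounder. Stratifying on it would bias the estimate; the causal effect is the crude pooled difference.
So P(outcome | do(Diet L)) is just the pooled rate for Diet L: 352/450 = 0.782.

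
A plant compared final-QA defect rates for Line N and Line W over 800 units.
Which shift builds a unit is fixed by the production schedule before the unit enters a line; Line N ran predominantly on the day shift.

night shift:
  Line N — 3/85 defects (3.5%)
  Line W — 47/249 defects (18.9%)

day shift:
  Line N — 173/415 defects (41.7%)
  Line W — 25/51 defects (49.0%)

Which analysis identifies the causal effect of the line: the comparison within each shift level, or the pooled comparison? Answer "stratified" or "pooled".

The shift-specific comparison favours Line N throughout, but the pooled figures favour Line W. The question is whether to condition on shift.
Since shift is a pre-existing factor (not a product of the line) and it affects the outcome on its own, it is a confounder. The stratified rates, not the pooled rate, identify the causal effect.
Within each level — night shift: 3.5% vs 18.9%; day shift: 41.7% vs 49.0% — Line N is lower every time.

stratified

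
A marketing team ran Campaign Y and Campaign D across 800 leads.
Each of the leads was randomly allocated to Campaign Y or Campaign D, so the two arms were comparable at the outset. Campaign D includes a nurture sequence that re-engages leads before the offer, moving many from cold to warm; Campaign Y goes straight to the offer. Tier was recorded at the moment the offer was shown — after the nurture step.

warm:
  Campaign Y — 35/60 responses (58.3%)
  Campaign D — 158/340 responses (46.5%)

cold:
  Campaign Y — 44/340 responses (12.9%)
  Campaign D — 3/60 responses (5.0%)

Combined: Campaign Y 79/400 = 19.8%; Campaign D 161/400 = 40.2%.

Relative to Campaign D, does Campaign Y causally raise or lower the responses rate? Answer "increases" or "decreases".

decreases

Engagement tier here is a post-treatment variable shaped by the campaign; conditioning on it would introduce bias rather than remove it. The overall comparison is the causal one.
Pooled: Campaign Y 19.8% vs Campaign D 40.2%; Campaign D is higher overall.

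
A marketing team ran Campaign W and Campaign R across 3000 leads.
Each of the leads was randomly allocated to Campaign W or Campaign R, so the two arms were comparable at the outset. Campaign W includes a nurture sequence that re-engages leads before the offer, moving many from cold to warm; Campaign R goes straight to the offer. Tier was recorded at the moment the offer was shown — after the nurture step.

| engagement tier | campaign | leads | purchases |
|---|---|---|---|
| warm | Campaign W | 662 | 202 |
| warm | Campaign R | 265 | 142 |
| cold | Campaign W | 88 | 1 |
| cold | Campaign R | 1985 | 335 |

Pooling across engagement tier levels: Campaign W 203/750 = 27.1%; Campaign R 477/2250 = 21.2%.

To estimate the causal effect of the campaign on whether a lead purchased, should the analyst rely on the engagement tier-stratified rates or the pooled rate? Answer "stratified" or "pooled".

Stratifying would compare campaigns among leads the campaigns themselves sorted into engagement tier groups — a form of selection on an intermediate. The unconditioned pooled rates give the total causal effect.
Pooled: Campaign W 27.1% vs Campaign R 21.2%; Campaign W is higher overall.

pooled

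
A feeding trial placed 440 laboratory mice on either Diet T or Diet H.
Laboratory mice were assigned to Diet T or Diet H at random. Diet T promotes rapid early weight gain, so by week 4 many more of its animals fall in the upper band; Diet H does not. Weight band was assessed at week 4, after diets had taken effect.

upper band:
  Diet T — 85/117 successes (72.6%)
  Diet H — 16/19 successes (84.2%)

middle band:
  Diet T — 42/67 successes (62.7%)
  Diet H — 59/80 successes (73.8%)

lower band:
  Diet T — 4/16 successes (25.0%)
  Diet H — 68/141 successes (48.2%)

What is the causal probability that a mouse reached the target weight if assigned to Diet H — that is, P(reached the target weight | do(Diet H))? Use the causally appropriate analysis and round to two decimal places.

The distribution of week-4 weight band is itself part of what the diet does — it is an intermediate outcome. Holding it fixed would remove that part of the effect; the total effect is the pooled difference.
So P(outcome | do(Diet H)) is just the pooled rate for Diet H: 143/240 = 0.596.

0.60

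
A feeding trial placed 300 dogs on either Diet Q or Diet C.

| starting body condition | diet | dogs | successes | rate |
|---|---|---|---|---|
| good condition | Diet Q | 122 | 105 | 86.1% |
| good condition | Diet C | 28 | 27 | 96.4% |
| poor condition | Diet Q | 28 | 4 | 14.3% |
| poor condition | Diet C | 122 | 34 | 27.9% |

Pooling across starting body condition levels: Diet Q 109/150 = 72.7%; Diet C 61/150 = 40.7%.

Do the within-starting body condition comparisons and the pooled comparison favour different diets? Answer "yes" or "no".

Within each starting body condition level (good condition 86.1% vs 96.4%; poor condition 14.3% vs 27.9%), Diet C has the higher rate every time. Pooled: 72.7% vs 40.7% — Diet Q has the higher rate overall. The two comparisons disagree.

yes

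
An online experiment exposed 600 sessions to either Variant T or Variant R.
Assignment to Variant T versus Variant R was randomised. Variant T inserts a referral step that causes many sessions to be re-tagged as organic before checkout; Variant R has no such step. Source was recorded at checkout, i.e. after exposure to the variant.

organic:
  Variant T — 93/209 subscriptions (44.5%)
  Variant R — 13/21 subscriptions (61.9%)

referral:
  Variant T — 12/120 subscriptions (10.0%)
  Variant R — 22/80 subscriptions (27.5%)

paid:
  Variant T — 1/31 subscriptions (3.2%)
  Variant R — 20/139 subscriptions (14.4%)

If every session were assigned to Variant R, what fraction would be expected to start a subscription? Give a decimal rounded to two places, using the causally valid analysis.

Traffic source is downstream of the variant. One should not condition on a consequence of treatment, so the overall rates are the right comparison.
So P(outcome | do(Variant R)) is just the pooled rate for Variant R: 55/240 = 0.229.

0.23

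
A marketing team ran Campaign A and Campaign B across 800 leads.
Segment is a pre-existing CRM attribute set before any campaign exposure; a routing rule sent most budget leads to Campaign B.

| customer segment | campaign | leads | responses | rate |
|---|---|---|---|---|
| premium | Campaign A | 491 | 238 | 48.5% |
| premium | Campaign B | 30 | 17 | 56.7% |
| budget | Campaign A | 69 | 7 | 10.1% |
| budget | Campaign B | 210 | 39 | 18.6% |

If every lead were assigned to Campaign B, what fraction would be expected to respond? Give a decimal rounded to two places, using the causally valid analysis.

0.43

Nothing the campaign does changes customer segment; the imbalance is an allocation artefact. With customer segment also predicting the outcome, the pooled figure is confounded, and the within-stratum comparison is the causal one.
Standardising Campaign B to the population customer segment mix: 0.651·17/30 + 0.349·39/210 = 0.434.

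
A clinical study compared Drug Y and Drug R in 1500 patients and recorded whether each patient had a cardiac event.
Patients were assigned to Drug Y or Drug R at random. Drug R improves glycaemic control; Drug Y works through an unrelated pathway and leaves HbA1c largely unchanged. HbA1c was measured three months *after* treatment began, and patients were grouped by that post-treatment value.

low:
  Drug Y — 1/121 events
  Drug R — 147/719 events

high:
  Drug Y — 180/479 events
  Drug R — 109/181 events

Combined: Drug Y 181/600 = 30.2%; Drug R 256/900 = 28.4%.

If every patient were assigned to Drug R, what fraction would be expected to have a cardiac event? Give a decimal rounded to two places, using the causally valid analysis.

Within every HbA1c level Drug Y has the lower rate, yet pooled Drug R does — Simpson's reversal.
HbA1c lies on the pathway drug → HbA1c → outcome, so adjusting for it blocks the indirect effect. For the total causal effect of drug, use the unadjusted pooled rates.
So P(outcome | do(Drug R)) is just the pooled rate for Drug R: 256/900 = 0.284.

0.28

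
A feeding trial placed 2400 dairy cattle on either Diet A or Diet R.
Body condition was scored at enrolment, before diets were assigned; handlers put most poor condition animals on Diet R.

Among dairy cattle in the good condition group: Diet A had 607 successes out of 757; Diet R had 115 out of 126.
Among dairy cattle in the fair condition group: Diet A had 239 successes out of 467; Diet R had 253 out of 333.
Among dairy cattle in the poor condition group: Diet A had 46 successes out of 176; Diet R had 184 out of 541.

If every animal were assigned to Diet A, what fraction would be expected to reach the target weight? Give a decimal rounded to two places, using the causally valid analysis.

0.54

The imbalance in starting body condition arose from how dairy cattle were allocated, not from anything the diet did; and starting body condition independently affects the outcome. The pooled gap is confounded — condition on starting body condition.
Standardising Diet A to the population starting body condition mix: 0.368·607/757 + 0.333·239/467 + 0.299·46/176 = 0.544.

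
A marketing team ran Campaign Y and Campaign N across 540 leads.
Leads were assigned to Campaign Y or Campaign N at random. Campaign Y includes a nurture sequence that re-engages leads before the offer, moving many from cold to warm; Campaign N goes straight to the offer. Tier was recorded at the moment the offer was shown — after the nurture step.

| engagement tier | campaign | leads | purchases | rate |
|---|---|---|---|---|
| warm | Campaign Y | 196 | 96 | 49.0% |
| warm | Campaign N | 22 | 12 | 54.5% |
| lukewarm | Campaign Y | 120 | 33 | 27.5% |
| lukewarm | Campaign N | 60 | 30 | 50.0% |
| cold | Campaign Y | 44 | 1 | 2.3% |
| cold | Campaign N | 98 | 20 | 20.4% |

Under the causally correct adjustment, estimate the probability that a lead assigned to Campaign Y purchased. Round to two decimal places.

0.36

Campaign N is higher inside every engagement tier stratum but Campaign Y is higher in aggregate. Whether to stratify depends on how engagement tier relates to the campaign.
Because the campaign influences engagement tier, engagement tier is a post-treatment mediator, not a confounder. Stratifying on it would bias the estimate; the causal effect is the crude pooled difference.
So P(outcome | do(Campaign Y)) is just the pooled rate for Campaign Y: 130/360 = 0.361.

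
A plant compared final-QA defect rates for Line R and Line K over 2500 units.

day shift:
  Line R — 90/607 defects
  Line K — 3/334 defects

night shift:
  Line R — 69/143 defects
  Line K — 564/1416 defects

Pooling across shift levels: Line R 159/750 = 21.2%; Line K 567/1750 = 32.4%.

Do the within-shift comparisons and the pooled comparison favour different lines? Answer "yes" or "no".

Within each shift level (day shift 14.8% vs 0.9%; night shift 48.3% vs 39.8%), Line K has the lower rate every time. Pooled: 21.2% vs 32.4% — Line R has the lower rate overall. The two comparisons disagree.

yes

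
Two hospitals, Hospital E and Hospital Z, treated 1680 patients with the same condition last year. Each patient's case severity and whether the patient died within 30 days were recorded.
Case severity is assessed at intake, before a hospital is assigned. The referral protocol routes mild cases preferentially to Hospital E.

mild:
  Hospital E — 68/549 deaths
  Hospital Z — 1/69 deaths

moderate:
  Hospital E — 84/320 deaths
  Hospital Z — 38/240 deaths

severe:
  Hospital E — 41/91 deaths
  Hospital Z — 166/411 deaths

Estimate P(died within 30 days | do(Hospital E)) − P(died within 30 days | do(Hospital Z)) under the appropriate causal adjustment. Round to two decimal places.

+0.09

The imbalance in case severity arose from how patients were allocated, not from anything the hospital did; and case severity independently affects the outcome. The pooled gap is confounded — condition on case severity.
Adjusting over the population distribution of case severity: 0.368·(0.124−0.014) + 0.333·(0.263−0.158) + 0.299·(0.451−0.404) = +0.089.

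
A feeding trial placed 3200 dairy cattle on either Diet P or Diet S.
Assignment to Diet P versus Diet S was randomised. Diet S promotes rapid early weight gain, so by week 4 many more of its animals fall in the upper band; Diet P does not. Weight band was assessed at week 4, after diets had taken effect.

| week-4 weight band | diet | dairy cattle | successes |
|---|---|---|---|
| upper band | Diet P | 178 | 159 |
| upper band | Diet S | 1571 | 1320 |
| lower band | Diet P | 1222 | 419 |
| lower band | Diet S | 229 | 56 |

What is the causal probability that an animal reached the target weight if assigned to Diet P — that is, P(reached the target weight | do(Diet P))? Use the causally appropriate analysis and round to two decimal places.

Diet P is higher inside every week-4 weight band stratum but Diet S is higher in aggregate. Whether to stratify depends on how week-4 weight band relates to the diet.
Week-4 weight band lies on the pathway diet → week-4 weight band → outcome, so adjusting for it blocks the indirect effect. For the total causal effect of diet, use the unadjusted pooled rates.
So P(outcome | do(Diet P)) is just the pooled rate for Diet P: 578/1400 = 0.413.

0.41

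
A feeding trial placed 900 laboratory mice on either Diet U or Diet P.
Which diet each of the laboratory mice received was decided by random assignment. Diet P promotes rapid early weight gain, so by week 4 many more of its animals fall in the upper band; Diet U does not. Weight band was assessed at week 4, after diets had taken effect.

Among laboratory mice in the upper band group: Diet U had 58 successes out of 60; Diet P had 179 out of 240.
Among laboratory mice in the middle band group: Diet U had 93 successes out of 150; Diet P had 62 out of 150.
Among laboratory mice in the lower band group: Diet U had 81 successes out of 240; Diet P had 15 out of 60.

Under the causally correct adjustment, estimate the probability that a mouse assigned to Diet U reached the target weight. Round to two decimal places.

Week-4 weight band lies on the pathway diet → week-4 weight band → outcome, so adjusting for it blocks the indirect effect. For the total causal effect of diet, use the unadjusted pooled rates.
So P(outcome | do(Diet U)) is just the pooled rate for Diet U: 232/450 = 0.516.

0.52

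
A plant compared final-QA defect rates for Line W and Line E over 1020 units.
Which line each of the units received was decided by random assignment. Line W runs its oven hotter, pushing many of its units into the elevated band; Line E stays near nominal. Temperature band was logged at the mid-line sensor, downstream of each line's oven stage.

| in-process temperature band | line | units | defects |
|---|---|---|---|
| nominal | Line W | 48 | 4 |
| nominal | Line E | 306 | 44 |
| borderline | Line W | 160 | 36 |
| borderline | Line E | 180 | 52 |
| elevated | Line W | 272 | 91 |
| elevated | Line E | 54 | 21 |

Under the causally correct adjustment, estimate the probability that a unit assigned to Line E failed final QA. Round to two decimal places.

The in-process temperature band-specific comparison favours Line W throughout, but the pooled figures favour Line E. The question is whether to condition on in-process temperature band.
In-process temperature band is recorded after the line and is itself shifted by it — it sits on the causal path from line to outcome. Conditioning on a mediator would strip out part of the effect we want; the pooled comparison gives the total causal effect.
So P(outcome | do(Line E)) is just the pooled rate for Line E: 117/540 = 0.217.

0.22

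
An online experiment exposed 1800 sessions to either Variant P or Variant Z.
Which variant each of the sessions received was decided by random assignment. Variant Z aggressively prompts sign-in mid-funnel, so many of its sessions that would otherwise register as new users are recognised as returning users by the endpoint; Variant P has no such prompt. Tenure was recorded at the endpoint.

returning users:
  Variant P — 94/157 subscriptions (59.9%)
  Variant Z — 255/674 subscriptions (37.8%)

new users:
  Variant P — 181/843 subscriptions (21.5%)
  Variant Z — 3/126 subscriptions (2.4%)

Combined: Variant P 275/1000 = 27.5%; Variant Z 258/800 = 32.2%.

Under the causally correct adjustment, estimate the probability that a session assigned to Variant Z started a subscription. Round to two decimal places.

The stratified and pooled comparisons disagree (Variant P wins within each user tenure; Variant Z wins overall), so the answer turns on the causal role of user tenure.
User tenure is downstream of the variant. One should not condition on a consequence of treatment, so the overall rates are the right comparison.
So P(outcome | do(Variant Z)) is just the pooled rate for Variant Z: 258/800 = 0.323.

0.32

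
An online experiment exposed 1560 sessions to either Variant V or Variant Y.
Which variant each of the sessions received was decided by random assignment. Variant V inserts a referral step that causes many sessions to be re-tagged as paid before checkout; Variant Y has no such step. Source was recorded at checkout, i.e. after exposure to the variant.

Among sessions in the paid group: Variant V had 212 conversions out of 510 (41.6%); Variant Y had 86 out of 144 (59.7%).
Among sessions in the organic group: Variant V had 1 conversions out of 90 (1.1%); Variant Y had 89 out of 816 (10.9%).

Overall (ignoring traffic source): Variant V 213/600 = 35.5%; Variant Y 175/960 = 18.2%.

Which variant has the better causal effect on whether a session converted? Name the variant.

Variant V

Variant Y is higher inside every traffic source stratum but Variant V is higher in aggregate. Whether to stratify depends on how traffic source relates to the variant.
Traffic source is downstream of the variant. One should not condition on a consequence of treatment, so the overall rates are the right comparison.
Pooled: Variant V 35.5% vs Variant Y 18.2%; Variant V is higher overall.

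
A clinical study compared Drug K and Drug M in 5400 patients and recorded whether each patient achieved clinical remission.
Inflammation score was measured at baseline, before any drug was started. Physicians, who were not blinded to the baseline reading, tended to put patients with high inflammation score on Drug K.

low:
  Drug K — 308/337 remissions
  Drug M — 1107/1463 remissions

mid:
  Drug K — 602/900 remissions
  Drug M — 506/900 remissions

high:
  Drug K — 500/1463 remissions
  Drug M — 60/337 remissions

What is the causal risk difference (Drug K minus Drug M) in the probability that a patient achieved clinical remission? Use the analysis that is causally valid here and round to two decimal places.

+0.14

The imbalance in inflammation score arose from how patients were allocated, not from anything the drug did; and inflammation score independently affects the outcome. The pooled gap is confounded — condition on inflammation score.
Adjusting over the population distribution of inflammation score: 0.333·(0.914−0.757) + 0.333·(0.669−0.562) + 0.333·(0.342−0.178) = +0.143.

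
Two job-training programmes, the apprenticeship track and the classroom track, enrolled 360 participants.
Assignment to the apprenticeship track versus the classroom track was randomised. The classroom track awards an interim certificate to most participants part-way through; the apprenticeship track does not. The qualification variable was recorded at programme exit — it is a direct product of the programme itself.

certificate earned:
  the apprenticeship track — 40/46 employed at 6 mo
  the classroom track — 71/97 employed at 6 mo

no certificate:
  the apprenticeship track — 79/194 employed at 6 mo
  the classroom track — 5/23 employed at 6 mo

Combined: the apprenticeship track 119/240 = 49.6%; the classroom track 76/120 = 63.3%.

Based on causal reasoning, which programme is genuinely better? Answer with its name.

the classroom track

Stratifying would compare programmes among participants the programmes themselves sorted into qualification attained during the programme groups — a form of selection on an intermediate. The unconditioned pooled rates give the total causal effect.
Pooled: the apprenticeship track 49.6% vs the classroom track 63.3%; the classroom track is higher overall.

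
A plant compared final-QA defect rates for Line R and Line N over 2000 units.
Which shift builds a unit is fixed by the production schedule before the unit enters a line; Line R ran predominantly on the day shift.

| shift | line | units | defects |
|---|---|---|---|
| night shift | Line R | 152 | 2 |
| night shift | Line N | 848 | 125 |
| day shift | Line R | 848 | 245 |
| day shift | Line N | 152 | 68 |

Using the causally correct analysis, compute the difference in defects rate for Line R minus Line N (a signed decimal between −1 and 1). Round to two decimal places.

-0.15

Shift satisfies the back-door criterion: it is not a descendant of the line, and it blocks the spurious path from line to outcome. Adjusting for it (i.e., using the within-shift rates) gives the causal effect.
Adjusting over the population distribution of shift: 0.500·(0.013−0.147) + 0.500·(0.289−0.447) = -0.146.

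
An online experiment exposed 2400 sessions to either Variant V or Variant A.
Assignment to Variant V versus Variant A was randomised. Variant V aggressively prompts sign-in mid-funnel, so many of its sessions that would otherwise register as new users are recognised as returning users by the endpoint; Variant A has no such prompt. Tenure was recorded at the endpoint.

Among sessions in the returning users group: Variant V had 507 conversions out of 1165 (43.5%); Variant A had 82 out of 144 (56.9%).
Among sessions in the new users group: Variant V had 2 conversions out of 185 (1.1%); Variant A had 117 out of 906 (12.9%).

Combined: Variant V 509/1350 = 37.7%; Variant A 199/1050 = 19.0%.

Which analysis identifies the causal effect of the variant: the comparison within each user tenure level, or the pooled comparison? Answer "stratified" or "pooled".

Because the variant influences user tenure, user tenure is a post-treatment mediator, not a confounder. Stratifying on it would bias the estimate; the causal effect is the crude pooled difference.
Pooled: Variant V 37.7% vs Variant A 19.0%; Variant V is higher overall.

pooled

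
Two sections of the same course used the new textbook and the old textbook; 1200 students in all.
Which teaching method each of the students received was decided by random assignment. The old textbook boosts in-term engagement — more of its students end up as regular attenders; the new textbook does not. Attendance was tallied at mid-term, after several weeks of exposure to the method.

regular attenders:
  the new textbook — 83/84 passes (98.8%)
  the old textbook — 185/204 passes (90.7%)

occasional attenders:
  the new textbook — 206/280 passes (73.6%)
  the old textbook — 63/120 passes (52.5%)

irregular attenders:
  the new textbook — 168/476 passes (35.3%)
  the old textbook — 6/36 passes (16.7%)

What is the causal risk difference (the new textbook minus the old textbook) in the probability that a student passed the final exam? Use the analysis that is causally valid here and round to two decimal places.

Stratifying would compare teaching methods among students the teaching methods themselves sorted into mid-term attendance groups — a form of selection on an intermediate. The unconditioned pooled rates give the total causal effect.
The causal difference is the pooled difference: 0.544 − 0.706 = -0.162.

-0.16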